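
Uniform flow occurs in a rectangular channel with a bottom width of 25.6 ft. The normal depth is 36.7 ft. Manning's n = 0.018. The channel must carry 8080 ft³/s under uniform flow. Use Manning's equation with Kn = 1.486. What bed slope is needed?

S = 0.00054

Flow area A = b·y = 25.6 × 36.7 = 939.5 ft². Wetted perimeter P = b + 2y = 25.6 + 2×36.7 = 99 ft.
Hydraulic radius R = A/P = 939.5/99 = 9.49 ft.
From Manning's equation, S = [nQ / (1.486 A R^(2/3))]² = [0.018 × 8080 / (1.486 × 939.5 × 9.49^(2/3))]² = 0.00054.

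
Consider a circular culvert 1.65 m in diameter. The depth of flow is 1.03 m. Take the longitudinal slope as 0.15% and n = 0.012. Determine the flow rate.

Q = 2.73 m³/s

For a circular section of diameter D = 1.65 m at depth y = 1.03 m, the central angle is θ = 2 arccos(1 − 2y/D) = 3.644 rad. Then A = (D²/8)(θ − sin θ) = 1.404 m² and P = Dθ/2 = 3.006 m.
Hydraulic radius R = A/P = 1.404/3.006 = 0.467 m.
Manning's equation: Q = (1/n) A R^(2/3) S^(1/2) = (1/0.012) × 1.404 × 0.467^(2/3) × 0.0015^(1/2) = 2.73 m³/s.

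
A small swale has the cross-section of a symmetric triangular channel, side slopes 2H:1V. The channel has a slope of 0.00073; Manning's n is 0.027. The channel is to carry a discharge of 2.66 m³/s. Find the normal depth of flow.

Manning's equation rearranged: A R^(2/3) = nQ / (1·√S) = 0.027 × 2.66 / (√0.00073) = 2.658.
Try y = 1.54 m: A R^(2/3) = 3.699 — over.
Try y = 1.36 m: A R^(2/3) = 2.655 — close enough.

y_n = 1.36 m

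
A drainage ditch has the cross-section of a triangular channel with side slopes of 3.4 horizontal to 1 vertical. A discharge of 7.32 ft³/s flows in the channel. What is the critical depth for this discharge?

At critical depth, Q² T / (g A³) = 1, i.e. A³/T = Q²/g = 7.32²/32.2 = 1.664.
Try y = 0.893 ft: A³/T = 3.282 — over.
Try y = 0.683 ft: A³/T = 0.8591 — short.
Try y = 0.78 ft: A³/T = 1.669 — ≈ 1.664.

y_c = 0.78 ft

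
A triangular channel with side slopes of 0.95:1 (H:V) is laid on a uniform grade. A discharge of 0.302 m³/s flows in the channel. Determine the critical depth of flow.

y_c = 0.46 m

At critical depth, Q² T / (g A³) = 1, i.e. A³/T = Q²/g = 0.302²/9.81 = 0.009297.
Try y = 0.401 m: A³/T = 0.004679 — low.
Try y = 0.578 m: A³/T = 0.02911 — high.
Try y = 0.46 m: A³/T = 0.009294 — matches.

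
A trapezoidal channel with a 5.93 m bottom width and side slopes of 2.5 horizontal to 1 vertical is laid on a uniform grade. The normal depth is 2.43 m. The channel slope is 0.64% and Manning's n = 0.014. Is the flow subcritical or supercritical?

supercritical

With bottom width b = 5.93 m and side slope z = 2.5: A = (b + zy)y = (5.93 + 2.5×2.43)×2.43 = 29.17 m²; P = b + 2y√(1+z²) = 5.93 + 2×2.43×2.693 = 19.02 m.
Hydraulic radius R = A/P = 29.17/19.02 = 1.534 m.
V = (1/n) R^(2/3) √S = (1/0.014) × 1.534^(2/3) × √0.0064 = 7.601 m/s. Hydraulic depth D_h = A/T = 29.17/18.08 = 1.614 m.
Froude number Fr = V/√(g·D_h) = 7.601/√(9.81×1.614) = 1.91, which is greater than 1, so the flow is supercritical.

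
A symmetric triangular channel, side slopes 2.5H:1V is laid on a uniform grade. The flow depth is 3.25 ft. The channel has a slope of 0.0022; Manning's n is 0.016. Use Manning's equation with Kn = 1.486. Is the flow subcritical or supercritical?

For a triangular section with side slope z = 2.5: A = zy² = 2.5×3.25² = 26.41 ft²; P = 2y√(1+z²) = 2×3.25×2.693 = 17.5 ft.
Hydraulic radius R = A/P = 26.41/17.5 = 1.509 ft.
V = (1.486/n) R^(2/3) √S = (1.486/0.016) × 1.509^(2/3) × √0.0022 = 5.731 ft/s. Hydraulic depth D_h = A/T = 26.41/16.25 = 1.625 ft.
Froude number Fr = V/√(g·D_h) = 5.731/√(32.2×1.625) = 0.792, which is less than 1, so the flow is subcritical.

subcritical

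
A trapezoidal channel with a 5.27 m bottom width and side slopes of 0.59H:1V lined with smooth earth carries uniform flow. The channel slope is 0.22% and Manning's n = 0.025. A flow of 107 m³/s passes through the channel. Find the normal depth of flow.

Manning's equation rearranged: A R^(2/3) = nQ / (1·√S) = 0.025 × 107 / (√0.0022) = 57.03.
At y = 3.43 m: A R^(2/3) = 38.25 — low.
At y = 5.26 m: A R^(2/3) = 81.54 — high.
At y = 4.31 m: A R^(2/3) = 57.03 — matches.

y_n = 4.31 m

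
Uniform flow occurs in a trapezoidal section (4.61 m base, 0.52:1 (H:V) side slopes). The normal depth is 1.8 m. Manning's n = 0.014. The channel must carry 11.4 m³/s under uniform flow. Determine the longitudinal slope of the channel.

S = 0.000212

With bottom width b = 4.61 m and side slope z = 0.52: A = (b + zy)y = (4.61 + 0.52×1.8)×1.8 = 9.983 m²; P = b + 2y√(1+z²) = 4.61 + 2×1.8×1.127 = 8.668 m.
Hydraulic radius R = A/P = 9.983/8.668 = 1.152 m.
From Manning's equation, S = [nQ / (1 A R^(2/3))]² = [0.014 × 11.4 / (1 × 9.983 × 1.152^(2/3))]² = 0.000212.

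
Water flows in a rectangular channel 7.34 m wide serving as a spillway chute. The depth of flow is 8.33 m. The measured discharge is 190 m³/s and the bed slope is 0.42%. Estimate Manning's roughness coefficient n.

n = 0.0389

Flow area A = b·y = 7.34 × 8.33 = 61.14 m². Wetted perimeter P = b + 2y = 7.34 + 2×8.33 = 24 m.
Hydraulic radius R = A/P = 61.14/24 = 2.548 m.
Rearranging Manning's equation: n = (1/Q) A R^(2/3) S^(1/2) = (1/190) × 61.14 × 2.548^(2/3) × √0.0042 = 0.0389.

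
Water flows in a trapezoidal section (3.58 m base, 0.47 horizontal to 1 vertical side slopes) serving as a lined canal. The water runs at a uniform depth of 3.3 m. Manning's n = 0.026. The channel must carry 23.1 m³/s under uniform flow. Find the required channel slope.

With bottom width b = 3.58 m and side slope z = 0.47: A = (b + zy)y = (3.58 + 0.47×3.3)×3.3 = 16.93 m²; P = b + 2y√(1+z²) = 3.58 + 2×3.3×1.105 = 10.87 m.
Hydraulic radius R = A/P = 16.93/10.87 = 1.557 m.
From Manning's equation, S = [nQ / (1 A R^(2/3))]² = [0.026 × 23.1 / (1 × 16.93 × 1.557^(2/3))]² = 0.000697.

S = 0.000697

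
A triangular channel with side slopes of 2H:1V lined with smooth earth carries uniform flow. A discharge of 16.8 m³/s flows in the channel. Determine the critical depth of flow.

y_c = 1.7 m

At critical depth, Q² T / (g A³) = 1, i.e. A³/T = Q²/g = 16.8²/9.81 = 28.77.
Trying y = 2.02 m: A³/T = 67.26 — over.
Trying y = 1.21 m: A³/T = 5.187 — short.
Trying y = 1.7 m: A³/T = 28.4 — ≈ 28.77.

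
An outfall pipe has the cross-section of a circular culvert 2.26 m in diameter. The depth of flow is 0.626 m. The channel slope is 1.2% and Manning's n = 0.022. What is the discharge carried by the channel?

Q = 2.29 m³/s

For a circular section of diameter D = 2.26 m at depth y = 0.626 m, the central angle is θ = 2 arccos(1 − 2y/D) = 2.217 rad. Then A = (D²/8)(θ − sin θ) = 0.9057 m² and P = Dθ/2 = 2.505 m.
Hydraulic radius R = A/P = 0.9057/2.505 = 0.3615 m.
Manning's equation: Q = (1/n) A R^(2/3) S^(1/2) = (1/0.022) × 0.9057 × 0.3615^(2/3) × 0.012^(1/2) = 2.29 m³/s.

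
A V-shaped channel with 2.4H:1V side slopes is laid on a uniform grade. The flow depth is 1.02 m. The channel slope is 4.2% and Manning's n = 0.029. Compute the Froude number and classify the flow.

For a triangular section with side slope z = 2.4: A = zy² = 2.4×1.02² = 2.497 m²; P = 2y√(1+z²) = 2×1.02×2.6 = 5.304 m.
Hydraulic radius R = A/P = 2.497/5.304 = 0.4708 m.
V = (1/n) R^(2/3) √S = (1/0.029) × 0.4708^(2/3) × √0.042 = 4.277 m/s. Hydraulic depth D_h = A/T = 2.497/4.896 = 0.51 m.
Froude number Fr = V/√(g·D_h) = 4.277/√(9.81×0.51) = 1.91, which is greater than 1, so the flow is supercritical.

supercritical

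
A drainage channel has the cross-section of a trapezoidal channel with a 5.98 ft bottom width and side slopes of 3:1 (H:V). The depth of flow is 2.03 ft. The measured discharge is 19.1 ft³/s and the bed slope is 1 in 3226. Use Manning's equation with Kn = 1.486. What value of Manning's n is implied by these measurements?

n = 0.04

With bottom width b = 5.98 ft and side slope z = 3: A = (b + zy)y = (5.98 + 3×2.03)×2.03 = 24.5 ft²; P = b + 2y√(1+z²) = 5.98 + 2×2.03×3.162 = 18.82 ft.
Hydraulic radius R = A/P = 24.5/18.82 = 1.302 ft.
Rearranging Manning's equation: n = (1.486/Q) A R^(2/3) S^(1/2) = (1.486/19.1) × 24.5 × 1.302^(2/3) × √0.00031 = 0.04.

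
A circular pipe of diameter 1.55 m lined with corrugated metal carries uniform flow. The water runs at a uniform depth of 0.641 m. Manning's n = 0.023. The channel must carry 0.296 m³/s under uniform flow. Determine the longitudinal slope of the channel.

For a circular section of diameter D = 1.55 m at depth y = 0.641 m, the central angle is θ = 2 arccos(1 − 2y/D) = 2.794 rad. Then A = (D²/8)(θ − sin θ) = 0.7368 m² and P = Dθ/2 = 2.165 m.
Hydraulic radius R = A/P = 0.7368/2.165 = 0.3403 m.
From Manning's equation, S = [nQ / (1 A R^(2/3))]² = [0.023 × 0.296 / (1 × 0.7368 × 0.3403^(2/3))]² = 0.000359.

S = 0.000359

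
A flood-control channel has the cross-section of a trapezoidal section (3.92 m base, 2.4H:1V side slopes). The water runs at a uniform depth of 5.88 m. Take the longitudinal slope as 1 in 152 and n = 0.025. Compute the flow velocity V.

With bottom width b = 3.92 m and side slope z = 2.4: A = (b + zy)y = (3.92 + 2.4×5.88)×5.88 = 106 m²; P = b + 2y√(1+z²) = 3.92 + 2×5.88×2.6 = 34.5 m.
Hydraulic radius R = A/P = 106/34.5 = 3.074 m.
From Manning's equation, V = (1/n) R^(2/3) S^(1/2) = (1/0.025) × 3.074^(2/3) × 0.006579^(1/2) = 6.86 m/s.

V = 6.86 m/s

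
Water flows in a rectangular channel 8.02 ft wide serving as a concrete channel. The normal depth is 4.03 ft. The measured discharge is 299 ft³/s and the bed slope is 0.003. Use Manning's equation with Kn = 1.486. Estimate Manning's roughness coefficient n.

n = 0.014

Flow area A = b·y = 8.02 × 4.03 = 32.32 ft². Wetted perimeter P = b + 2y = 8.02 + 2×4.03 = 16.08 ft.
Hydraulic radius R = A/P = 32.32/16.08 = 2.01 ft.
Rearranging Manning's equation: n = (1.486/Q) A R^(2/3) S^(1/2) = (1.486/299) × 32.32 × 2.01^(2/3) × √0.003 = 0.014.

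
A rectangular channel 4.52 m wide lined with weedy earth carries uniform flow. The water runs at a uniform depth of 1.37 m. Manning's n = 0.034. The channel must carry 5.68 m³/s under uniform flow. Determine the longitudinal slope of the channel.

S = 0.0012

Flow area A = b·y = 4.52 × 1.37 = 6.192 m². Wetted perimeter P = b + 2y = 4.52 + 2×1.37 = 7.26 m.
Hydraulic radius R = A/P = 6.192/7.26 = 0.8529 m.
From Manning's equation, S = [nQ / (1 A R^(2/3))]² = [0.034 × 5.68 / (1 × 6.192 × 0.8529^(2/3))]² = 0.0012.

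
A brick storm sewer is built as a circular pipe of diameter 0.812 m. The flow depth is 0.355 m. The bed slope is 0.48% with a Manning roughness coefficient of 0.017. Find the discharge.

For a circular section of diameter D = 0.812 m at depth y = 0.355 m, the central angle is θ = 2 arccos(1 − 2y/D) = 2.89 rad. Then A = (D²/8)(θ − sin θ) = 0.2176 m² and P = Dθ/2 = 1.173 m.
Hydraulic radius R = A/P = 0.2176/1.173 = 0.1855 m.
Manning's equation: Q = (1/n) A R^(2/3) S^(1/2) = (1/0.017) × 0.2176 × 0.1855^(2/3) × 0.0048^(1/2) = 0.288 m³/s.

Q = 0.288 m³/s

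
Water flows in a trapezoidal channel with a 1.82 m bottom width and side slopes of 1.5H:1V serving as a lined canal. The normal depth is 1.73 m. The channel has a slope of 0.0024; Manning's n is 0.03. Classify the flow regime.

With bottom width b = 1.82 m and side slope z = 1.5: A = (b + zy)y = (1.82 + 1.5×1.73)×1.73 = 7.638 m²; P = b + 2y√(1+z²) = 1.82 + 2×1.73×1.803 = 8.058 m.
Hydraulic radius R = A/P = 7.638/8.058 = 0.9479 m.
V = (1/n) R^(2/3) √S = (1/0.03) × 0.9479^(2/3) × √0.0024 = 1.576 m/s. Hydraulic depth D_h = A/T = 7.638/7.01 = 1.09 m.
Froude number Fr = V/√(g·D_h) = 1.576/√(9.81×1.09) = 0.482, which is less than 1, so the flow is subcritical.

subcritical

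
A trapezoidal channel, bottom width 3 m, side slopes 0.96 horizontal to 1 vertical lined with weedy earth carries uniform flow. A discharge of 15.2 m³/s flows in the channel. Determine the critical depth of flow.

y_c = 1.2 m

At critical depth, Q² T / (g A³) = 1, i.e. A³/T = Q²/g = 15.2²/9.81 = 23.55.
Try y = 1.39 m: A³/T = 38.58 — too large.
Try y = 0.994 m: A³/T = 12.37 — too small.
Try y = 1.2 m: A³/T = 23.32 — ≈ 23.55.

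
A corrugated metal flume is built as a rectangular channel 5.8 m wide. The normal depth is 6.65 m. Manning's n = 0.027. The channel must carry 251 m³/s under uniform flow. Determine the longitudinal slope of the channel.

S = 0.0121

Flow area A = b·y = 5.8 × 6.65 = 38.57 m². Wetted perimeter P = b + 2y = 5.8 + 2×6.65 = 19.1 m.
Hydraulic radius R = A/P = 38.57/19.1 = 2.019 m.
From Manning's equation, S = [nQ / (1 A R^(2/3))]² = [0.027 × 251 / (1 × 38.57 × 2.019^(2/3))]² = 0.0121.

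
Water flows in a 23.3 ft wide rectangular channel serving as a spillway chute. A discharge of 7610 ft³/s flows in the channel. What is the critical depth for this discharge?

For a rectangular channel, critical depth y_c = (q²/g)^(1/3) where q = Q/b = 7610/23.3 = 326.6 ft²/s.
So y_c = (326.6²/32.2)^(1/3) = 14.9 ft.

y_c = 14.9 ft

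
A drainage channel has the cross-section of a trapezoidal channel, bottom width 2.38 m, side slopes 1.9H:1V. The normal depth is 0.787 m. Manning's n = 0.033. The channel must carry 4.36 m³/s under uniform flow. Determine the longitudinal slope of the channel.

S = 0.00519

With bottom width b = 2.38 m and side slope z = 1.9: A = (b + zy)y = (2.38 + 1.9×0.787)×0.787 = 3.05 m²; P = b + 2y√(1+z²) = 2.38 + 2×0.787×2.147 = 5.76 m.
Hydraulic radius R = A/P = 3.05/5.76 = 0.5295 m.
From Manning's equation, S = [nQ / (1 A R^(2/3))]² = [0.033 × 4.36 / (1 × 3.05 × 0.5295^(2/3))]² = 0.00519.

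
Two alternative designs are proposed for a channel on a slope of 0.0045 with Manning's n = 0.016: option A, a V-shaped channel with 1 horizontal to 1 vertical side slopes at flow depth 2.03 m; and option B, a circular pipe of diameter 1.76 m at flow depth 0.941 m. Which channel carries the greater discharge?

channel A

Channel A: For a triangular section with side slope z = 1: A = zy² = 1×2.03² = 4.121 m²; P = 2y√(1+z²) = 2×2.03×1.414 = 5.742 m. Hydraulic radius R = A/P = 4.121/5.742 = 0.7177 m. Q_A = (1/0.016)·4.121·0.7177^(2/3)·√0.0045 = 13.85 m³/s.
Channel B: For a circular section of diameter D = 1.76 m at depth y = 0.941 m, the central angle is θ = 2 arccos(1 − 2y/D) = 3.28 rad. Then A = (D²/8)(θ − sin θ) = 1.324 m² and P = Dθ/2 = 2.887 m. Hydraulic radius R = A/P = 1.324/2.887 = 0.4586 m. Q_B = (1/0.016)·1.324·0.4586^(2/3)·√0.0045 = 3.3 m³/s.
Q_A = 13.85 m³/s vs Q_B = 3.3 m³/s, so channel A carries more.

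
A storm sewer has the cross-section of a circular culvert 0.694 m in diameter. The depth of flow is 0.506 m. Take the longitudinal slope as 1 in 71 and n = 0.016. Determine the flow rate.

Q = 0.769 m³/s

For a circular section of diameter D = 0.694 m at depth y = 0.506 m, the central angle is θ = 2 arccos(1 − 2y/D) = 4.094 rad. Then A = (D²/8)(θ − sin θ) = 0.2955 m² and P = Dθ/2 = 1.42 m.
Hydraulic radius R = A/P = 0.2955/1.42 = 0.208 m.
Manning's equation: Q = (1/n) A R^(2/3) S^(1/2) = (1/0.016) × 0.2955 × 0.208^(2/3) × 0.01408^(1/2) = 0.769 m³/s.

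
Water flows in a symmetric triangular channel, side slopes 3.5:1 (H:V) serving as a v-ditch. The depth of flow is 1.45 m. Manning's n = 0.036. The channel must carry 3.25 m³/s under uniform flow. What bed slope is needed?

S = 0.000409

For a triangular section with side slope z = 3.5: A = zy² = 3.5×1.45² = 7.359 m²; P = 2y√(1+z²) = 2×1.45×3.64 = 10.56 m.
Hydraulic radius R = A/P = 7.359/10.56 = 0.6971 m.
From Manning's equation, S = [nQ / (1 A R^(2/3))]² = [0.036 × 3.25 / (1 × 7.359 × 0.6971^(2/3))]² = 0.000409.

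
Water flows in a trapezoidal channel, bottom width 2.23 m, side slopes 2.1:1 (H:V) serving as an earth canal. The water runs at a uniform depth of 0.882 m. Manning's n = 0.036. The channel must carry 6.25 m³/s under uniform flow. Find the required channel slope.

S = 0.00829

With bottom width b = 2.23 m and side slope z = 2.1: A = (b + zy)y = (2.23 + 2.1×0.882)×0.882 = 3.601 m²; P = b + 2y√(1+z²) = 2.23 + 2×0.882×2.326 = 6.333 m.
Hydraulic radius R = A/P = 3.601/6.333 = 0.5685 m.
From Manning's equation, S = [nQ / (1 A R^(2/3))]² = [0.036 × 6.25 / (1 × 3.601 × 0.5685^(2/3))]² = 0.00829.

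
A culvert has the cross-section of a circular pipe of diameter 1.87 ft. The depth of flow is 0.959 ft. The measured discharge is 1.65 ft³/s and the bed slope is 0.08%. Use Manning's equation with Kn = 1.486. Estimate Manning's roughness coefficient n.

For a circular section of diameter D = 1.87 ft at depth y = 0.959 ft, the central angle is θ = 2 arccos(1 − 2y/D) = 3.193 rad. Then A = (D²/8)(θ − sin θ) = 1.418 ft² and P = Dθ/2 = 2.985 ft.
Hydraulic radius R = A/P = 1.418/2.985 = 0.475 ft.
Rearranging Manning's equation: n = (1.486/Q) A R^(2/3) S^(1/2) = (1.486/1.65) × 1.418 × 0.475^(2/3) × √0.0008 = 0.022.

n = 0.022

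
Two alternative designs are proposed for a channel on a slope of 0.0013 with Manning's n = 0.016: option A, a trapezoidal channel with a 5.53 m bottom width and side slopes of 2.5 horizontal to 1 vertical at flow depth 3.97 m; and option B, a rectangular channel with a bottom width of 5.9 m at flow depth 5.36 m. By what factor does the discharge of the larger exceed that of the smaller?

Channel A: With bottom width b = 5.53 m and side slope z = 2.5: A = (b + zy)y = (5.53 + 2.5×3.97)×3.97 = 61.36 m²; P = b + 2y√(1+z²) = 5.53 + 2×3.97×2.693 = 26.91 m. Hydraulic radius R = A/P = 61.36/26.91 = 2.28 m. Q_A = (1/0.016)·61.36·2.28^(2/3)·√0.0013 = 239.5 m³/s.
Channel B: Flow area A = b·y = 5.9 × 5.36 = 31.62 m². Wetted perimeter P = b + 2y = 5.9 + 2×5.36 = 16.62 m. Hydraulic radius R = A/P = 31.62/16.62 = 1.903 m. Q_B = (1/0.016)·31.62·1.903^(2/3)·√0.0013 = 109.4 m³/s.
The larger discharge is 239.5 m³/s and the smaller is 109.4 m³/s; the ratio is 2.19.

2.19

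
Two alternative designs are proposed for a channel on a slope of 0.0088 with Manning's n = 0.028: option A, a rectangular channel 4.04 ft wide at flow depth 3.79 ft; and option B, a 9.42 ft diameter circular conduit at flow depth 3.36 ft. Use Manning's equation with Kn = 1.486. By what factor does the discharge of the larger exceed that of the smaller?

1.83

Channel A: Flow area A = b·y = 4.04 × 3.79 = 15.31 ft². Wetted perimeter P = b + 2y = 4.04 + 2×3.79 = 11.62 ft. Hydraulic radius R = A/P = 15.31/11.62 = 1.318 ft. Q_A = (1.486/0.028)·15.31·1.318^(2/3)·√0.0088 = 91.62 ft³/s.
Channel B: For a circular section of diameter D = 9.42 ft at depth y = 3.36 ft, the central angle is θ = 2 arccos(1 − 2y/D) = 2.56 rad. Then A = (D²/8)(θ − sin θ) = 22.31 ft² and P = Dθ/2 = 12.06 ft. Hydraulic radius R = A/P = 22.31/12.06 = 1.85 ft. Q_B = (1.486/0.028)·22.31·1.85^(2/3)·√0.0088 = 167.3 ft³/s.
The larger discharge is 167.3 ft³/s and the smaller is 91.62 ft³/s; the ratio is 1.83.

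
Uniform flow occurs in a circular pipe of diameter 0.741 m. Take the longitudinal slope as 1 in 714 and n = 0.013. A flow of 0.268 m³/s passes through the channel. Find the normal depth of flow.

Manning's equation rearranged: A R^(2/3) = nQ / (1·√S) = 0.013 × 0.268 / (√0.001401) = 0.0931.
Try y = 0.521 m: A R^(2/3) = 0.118 — too large.
Try y = 0.388 m: A R^(2/3) = 0.07572 — too small.
Try y = 0.441 m: A R^(2/3) = 0.09298 — close enough.

y_n = 0.441 m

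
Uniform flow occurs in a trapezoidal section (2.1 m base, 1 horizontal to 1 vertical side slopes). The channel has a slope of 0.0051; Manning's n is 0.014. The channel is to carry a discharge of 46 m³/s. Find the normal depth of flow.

y_n = 2.06 m

Manning's equation rearranged: A R^(2/3) = nQ / (1·√S) = 0.014 × 46 / (√0.0051) = 9.018.
At y = 2.48 m: A R^(2/3) = 13.15 — over.
At y = 1.83 m: A R^(2/3) = 7.136 — short.
At y = 2.06 m: A R^(2/3) = 9.027 — matches.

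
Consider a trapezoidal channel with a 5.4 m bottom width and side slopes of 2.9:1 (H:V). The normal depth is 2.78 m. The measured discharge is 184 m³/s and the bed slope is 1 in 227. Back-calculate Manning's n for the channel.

With bottom width b = 5.4 m and side slope z = 2.9: A = (b + zy)y = (5.4 + 2.9×2.78)×2.78 = 37.42 m²; P = b + 2y√(1+z²) = 5.4 + 2×2.78×3.068 = 22.46 m.
Hydraulic radius R = A/P = 37.42/22.46 = 1.667 m.
Rearranging Manning's equation: n = (1/Q) A R^(2/3) S^(1/2) = (1/184) × 37.42 × 1.667^(2/3) × √0.004405 = 0.019.

n = 0.019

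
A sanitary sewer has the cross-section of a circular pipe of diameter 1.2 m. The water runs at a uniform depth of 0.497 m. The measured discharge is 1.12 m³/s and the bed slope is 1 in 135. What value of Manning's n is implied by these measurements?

For a circular section of diameter D = 1.2 m at depth y = 0.497 m, the central angle is θ = 2 arccos(1 − 2y/D) = 2.797 rad. Then A = (D²/8)(θ − sin θ) = 0.4425 m² and P = Dθ/2 = 1.678 m.
Hydraulic radius R = A/P = 0.4425/1.678 = 0.2637 m.
Rearranging Manning's equation: n = (1/Q) A R^(2/3) S^(1/2) = (1/1.12) × 0.4425 × 0.2637^(2/3) × √0.007407 = 0.014.

n = 0.014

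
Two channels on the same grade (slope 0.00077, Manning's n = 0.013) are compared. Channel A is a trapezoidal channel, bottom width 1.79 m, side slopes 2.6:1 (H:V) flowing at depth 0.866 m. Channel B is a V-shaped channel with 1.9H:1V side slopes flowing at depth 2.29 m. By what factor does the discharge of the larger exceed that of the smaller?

4.39

Channel A: With bottom width b = 1.79 m and side slope z = 2.6: A = (b + zy)y = (1.79 + 2.6×0.866)×0.866 = 3.5 m²; P = b + 2y√(1+z²) = 1.79 + 2×0.866×2.786 = 6.615 m. Hydraulic radius R = A/P = 3.5/6.615 = 0.5291 m. Q_A = (1/0.013)·3.5·0.5291^(2/3)·√0.00077 = 4.887 m³/s.
Channel B: For a triangular section with side slope z = 1.9: A = zy² = 1.9×2.29² = 9.964 m²; P = 2y√(1+z²) = 2×2.29×2.147 = 9.834 m. Hydraulic radius R = A/P = 9.964/9.834 = 1.013 m. Q_B = (1/0.013)·9.964·1.013^(2/3)·√0.00077 = 21.46 m³/s.
The larger discharge is 21.46 m³/s and the smaller is 4.887 m³/s; the ratio is 4.39.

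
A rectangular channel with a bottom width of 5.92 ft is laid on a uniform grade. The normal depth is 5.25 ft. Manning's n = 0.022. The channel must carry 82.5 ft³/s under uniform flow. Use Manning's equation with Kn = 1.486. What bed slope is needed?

Flow area A = b·y = 5.92 × 5.25 = 31.08 ft². Wetted perimeter P = b + 2y = 5.92 + 2×5.25 = 16.42 ft.
Hydraulic radius R = A/P = 31.08/16.42 = 1.893 ft.
From Manning's equation, S = [nQ / (1.486 A R^(2/3))]² = [0.022 × 82.5 / (1.486 × 31.08 × 1.893^(2/3))]² = 0.00066.

S = 0.00066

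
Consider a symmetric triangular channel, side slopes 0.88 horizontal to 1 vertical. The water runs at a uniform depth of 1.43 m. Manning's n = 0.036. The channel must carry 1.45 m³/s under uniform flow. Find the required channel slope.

For a triangular section with side slope z = 0.88: A = zy² = 0.88×1.43² = 1.8 m²; P = 2y√(1+z²) = 2×1.43×1.332 = 3.81 m.
Hydraulic radius R = A/P = 1.8/3.81 = 0.4723 m.
From Manning's equation, S = [nQ / (1 A R^(2/3))]² = [0.036 × 1.45 / (1 × 1.8 × 0.4723^(2/3))]² = 0.00229.

S = 0.00229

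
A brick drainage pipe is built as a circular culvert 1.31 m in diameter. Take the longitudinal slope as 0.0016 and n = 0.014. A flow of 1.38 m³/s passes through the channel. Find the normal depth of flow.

y_n = 0.85 m

Manning's equation rearranged: A R^(2/3) = nQ / (1·√S) = 0.014 × 1.38 / (√0.0016) = 0.483.
Trying y = 0.752 m: A R^(2/3) = 0.4016 — too small.
Trying y = 0.92 m: A R^(2/3) = 0.5384 — too large.
Trying y = 0.85 m: A R^(2/3) = 0.4832 — matches.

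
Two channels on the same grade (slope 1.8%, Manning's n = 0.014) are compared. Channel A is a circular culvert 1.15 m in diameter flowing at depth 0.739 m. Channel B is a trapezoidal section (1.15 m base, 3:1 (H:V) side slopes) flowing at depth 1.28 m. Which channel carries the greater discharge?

channel B

Channel A: For a circular section of diameter D = 1.15 m at depth y = 0.739 m, the central angle is θ = 2 arccos(1 − 2y/D) = 3.72 rad. Then A = (D²/8)(θ − sin θ) = 0.7054 m² and P = Dθ/2 = 2.139 m. Hydraulic radius R = A/P = 0.7054/2.139 = 0.3298 m. Q_A = (1/0.014)·0.7054·0.3298^(2/3)·√0.018 = 3.226 m³/s.
Channel B: With bottom width b = 1.15 m and side slope z = 3: A = (b + zy)y = (1.15 + 3×1.28)×1.28 = 6.387 m²; P = b + 2y√(1+z²) = 1.15 + 2×1.28×3.162 = 9.245 m. Hydraulic radius R = A/P = 6.387/9.245 = 0.6908 m. Q_B = (1/0.014)·6.387·0.6908^(2/3)·√0.018 = 47.83 m³/s.
Q_A = 3.226 m³/s vs Q_B = 47.83 m³/s, so channel B carries more.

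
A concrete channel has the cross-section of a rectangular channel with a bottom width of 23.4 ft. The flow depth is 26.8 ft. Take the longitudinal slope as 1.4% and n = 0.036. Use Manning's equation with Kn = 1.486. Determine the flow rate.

Q = 12400 ft³/s

Flow area A = b·y = 23.4 × 26.8 = 627.1 ft². Wetted perimeter P = b + 2y = 23.4 + 2×26.8 = 77 ft.
Hydraulic radius R = A/P = 627.1/77 = 8.144 ft.
Manning's equation: Q = (1.486/n) A R^(2/3) S^(1/2) = (1.486/0.036) × 627.1 × 8.144^(2/3) × 0.014^(1/2) = 12400 ft³/s.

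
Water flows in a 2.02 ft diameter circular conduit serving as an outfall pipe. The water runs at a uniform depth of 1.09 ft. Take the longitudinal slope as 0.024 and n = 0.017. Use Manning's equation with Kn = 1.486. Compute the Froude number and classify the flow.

For a circular section of diameter D = 2.02 ft at depth y = 1.09 ft, the central angle is θ = 2 arccos(1 − 2y/D) = 3.3 rad. Then A = (D²/8)(θ − sin θ) = 1.764 ft² and P = Dθ/2 = 3.333 ft.
Hydraulic radius R = A/P = 1.764/3.333 = 0.5292 ft.
V = (1.486/n) R^(2/3) √S = (1.486/0.017) × 0.5292^(2/3) × √0.024 = 8.859 ft/s. Hydraulic depth D_h = A/T = 1.764/2.014 = 0.8759 ft.
Froude number Fr = V/√(g·D_h) = 8.859/√(32.2×0.8759) = 1.67, which is greater than 1, so the flow is supercritical.

supercritical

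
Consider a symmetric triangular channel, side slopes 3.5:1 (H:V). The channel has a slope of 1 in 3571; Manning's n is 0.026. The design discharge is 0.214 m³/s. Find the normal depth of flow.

Manning's equation rearranged: A R^(2/3) = nQ / (1·√S) = 0.026 × 0.214 / (√0.00028) = 0.3325.
Trying y = 0.382 m: A R^(2/3) = 0.165 — low.
Trying y = 0.497 m: A R^(2/3) = 0.3329 — close enough.

y_n = 0.497 m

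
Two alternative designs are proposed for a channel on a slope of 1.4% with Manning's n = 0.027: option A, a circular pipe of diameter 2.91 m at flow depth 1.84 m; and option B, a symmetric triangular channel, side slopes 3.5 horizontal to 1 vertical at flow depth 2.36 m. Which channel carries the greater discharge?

channel B

Channel A: For a circular section of diameter D = 2.91 m at depth y = 1.84 m, the central angle is θ = 2 arccos(1 − 2y/D) = 3.677 rad. Then A = (D²/8)(θ − sin θ) = 4.433 m² and P = Dθ/2 = 5.35 m. Hydraulic radius R = A/P = 4.433/5.35 = 0.8285 m. Q_A = (1/0.027)·4.433·0.8285^(2/3)·√0.014 = 17.13 m³/s.
Channel B: For a triangular section with side slope z = 3.5: A = zy² = 3.5×2.36² = 19.49 m²; P = 2y√(1+z²) = 2×2.36×3.64 = 17.18 m. Hydraulic radius R = A/P = 19.49/17.18 = 1.135 m. Q_B = (1/0.027)·19.49·1.135^(2/3)·√0.014 = 92.93 m³/s.
Q_A = 17.13 m³/s vs Q_B = 92.93 m³/s, so channel B carries more.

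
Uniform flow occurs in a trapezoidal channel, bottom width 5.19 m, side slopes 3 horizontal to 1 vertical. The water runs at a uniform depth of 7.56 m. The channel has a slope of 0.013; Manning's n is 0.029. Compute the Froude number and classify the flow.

supercritical

With bottom width b = 5.19 m and side slope z = 3: A = (b + zy)y = (5.19 + 3×7.56)×7.56 = 210.7 m²; P = b + 2y√(1+z²) = 5.19 + 2×7.56×3.162 = 53 m.
Hydraulic radius R = A/P = 210.7/53 = 3.975 m.
V = (1/n) R^(2/3) √S = (1/0.029) × 3.975^(2/3) × √0.013 = 9.866 m/s. Hydraulic depth D_h = A/T = 210.7/50.55 = 4.168 m.
Froude number Fr = V/√(g·D_h) = 9.866/√(9.81×4.168) = 1.54, which is greater than 1, so the flow is supercritical.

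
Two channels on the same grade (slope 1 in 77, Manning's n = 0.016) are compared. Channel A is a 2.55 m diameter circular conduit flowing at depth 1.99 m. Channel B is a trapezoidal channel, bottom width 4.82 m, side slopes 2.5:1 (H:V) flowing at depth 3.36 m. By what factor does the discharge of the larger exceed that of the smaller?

Channel A: For a circular section of diameter D = 2.55 m at depth y = 1.99 m, the central angle is θ = 2 arccos(1 − 2y/D) = 4.332 rad. Then A = (D²/8)(θ − sin θ) = 4.276 m² and P = Dθ/2 = 5.524 m. Hydraulic radius R = A/P = 4.276/5.524 = 0.7741 m. Q_A = (1/0.016)·4.276·0.7741^(2/3)·√0.01299 = 25.68 m³/s.
Channel B: With bottom width b = 4.82 m and side slope z = 2.5: A = (b + zy)y = (4.82 + 2.5×3.36)×3.36 = 44.42 m²; P = b + 2y√(1+z²) = 4.82 + 2×3.36×2.693 = 22.91 m. Hydraulic radius R = A/P = 44.42/22.91 = 1.939 m. Q_B = (1/0.016)·44.42·1.939^(2/3)·√0.01299 = 491.9 m³/s.
The larger discharge is 491.9 m³/s and the smaller is 25.68 m³/s; the ratio is 19.2.

19.2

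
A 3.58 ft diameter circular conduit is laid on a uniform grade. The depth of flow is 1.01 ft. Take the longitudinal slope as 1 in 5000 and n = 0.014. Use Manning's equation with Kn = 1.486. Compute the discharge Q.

Q = 2.44 ft³/s

For a circular section of diameter D = 3.58 ft at depth y = 1.01 ft, the central angle is θ = 2 arccos(1 − 2y/D) = 2.24 rad. Then A = (D²/8)(θ − sin θ) = 2.332 ft² and P = Dθ/2 = 4.009 ft.
Hydraulic radius R = A/P = 2.332/4.009 = 0.5816 ft.
Manning's equation: Q = (1.486/n) A R^(2/3) S^(1/2) = (1.486/0.014) × 2.332 × 0.5816^(2/3) × 0.0002^(1/2) = 2.44 ft³/s.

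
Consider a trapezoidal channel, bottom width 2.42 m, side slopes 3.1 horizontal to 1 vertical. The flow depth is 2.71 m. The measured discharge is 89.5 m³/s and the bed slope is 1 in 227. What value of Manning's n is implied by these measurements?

n = 0.028

With bottom width b = 2.42 m and side slope z = 3.1: A = (b + zy)y = (2.42 + 3.1×2.71)×2.71 = 29.32 m²; P = b + 2y√(1+z²) = 2.42 + 2×2.71×3.257 = 20.07 m.
Hydraulic radius R = A/P = 29.32/20.07 = 1.461 m.
Rearranging Manning's equation: n = (1/Q) A R^(2/3) S^(1/2) = (1/89.5) × 29.32 × 1.461^(2/3) × √0.004405 = 0.028.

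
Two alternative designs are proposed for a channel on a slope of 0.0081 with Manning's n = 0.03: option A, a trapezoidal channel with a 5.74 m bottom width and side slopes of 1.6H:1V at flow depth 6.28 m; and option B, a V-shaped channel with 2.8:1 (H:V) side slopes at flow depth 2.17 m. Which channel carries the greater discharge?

Channel A: With bottom width b = 5.74 m and side slope z = 1.6: A = (b + zy)y = (5.74 + 1.6×6.28)×6.28 = 99.15 m²; P = b + 2y√(1+z²) = 5.74 + 2×6.28×1.887 = 29.44 m. Hydraulic radius R = A/P = 99.15/29.44 = 3.368 m. Q_A = (1/0.03)·99.15·3.368^(2/3)·√0.0081 = 668.3 m³/s.
Channel B: For a triangular section with side slope z = 2.8: A = zy² = 2.8×2.17² = 13.18 m²; P = 2y√(1+z²) = 2×2.17×2.973 = 12.9 m. Hydraulic radius R = A/P = 13.18/12.9 = 1.022 m. Q_B = (1/0.03)·13.18·1.022^(2/3)·√0.0081 = 40.13 m³/s.
Q_A = 668.3 m³/s vs Q_B = 40.13 m³/s, so channel A carries more.

channel A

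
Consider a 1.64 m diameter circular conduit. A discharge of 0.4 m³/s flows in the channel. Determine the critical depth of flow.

y_c = 0.309 m

At critical depth, Q² T / (g A³) = 1, i.e. A³/T = Q²/g = 0.4²/9.81 = 0.01631.
Trying y = 0.365 m: A³/T = 0.0315 — too large.
Trying y = 0.309 m: A³/T = 0.01641 — matches.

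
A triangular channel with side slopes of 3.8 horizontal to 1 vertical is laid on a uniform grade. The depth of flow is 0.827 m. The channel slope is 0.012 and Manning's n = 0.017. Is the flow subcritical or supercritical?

For a triangular section with side slope z = 3.8: A = zy² = 3.8×0.827² = 2.599 m²; P = 2y√(1+z²) = 2×0.827×3.929 = 6.499 m.
Hydraulic radius R = A/P = 2.599/6.499 = 0.3999 m.
V = (1/n) R^(2/3) √S = (1/0.017) × 0.3999^(2/3) × √0.012 = 3.498 m/s. Hydraulic depth D_h = A/T = 2.599/6.285 = 0.4135 m.
Froude number Fr = V/√(g·D_h) = 3.498/√(9.81×0.4135) = 1.74, which is greater than 1, so the flow is supercritical.

supercritical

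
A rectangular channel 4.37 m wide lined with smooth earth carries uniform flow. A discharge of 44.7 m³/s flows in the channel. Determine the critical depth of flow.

y_c = 2.2 m

For a rectangular channel, critical depth y_c = (q²/g)^(1/3) where q = Q/b = 44.7/4.37 = 10.23 m²/s.
So y_c = (10.23²/9.81)^(1/3) = 2.2 m.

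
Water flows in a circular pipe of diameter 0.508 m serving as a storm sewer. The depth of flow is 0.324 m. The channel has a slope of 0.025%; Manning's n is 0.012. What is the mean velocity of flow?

For a circular section of diameter D = 0.508 m at depth y = 0.324 m, the central angle is θ = 2 arccos(1 − 2y/D) = 3.7 rad. Then A = (D²/8)(θ − sin θ) = 0.1364 m² and P = Dθ/2 = 0.9398 m.
Hydraulic radius R = A/P = 0.1364/0.9398 = 0.1452 m.
From Manning's equation, V = (1/n) R^(2/3) S^(1/2) = (1/0.012) × 0.1452^(2/3) × 0.00025^(1/2) = 0.364 m/s.

V = 0.364 m/s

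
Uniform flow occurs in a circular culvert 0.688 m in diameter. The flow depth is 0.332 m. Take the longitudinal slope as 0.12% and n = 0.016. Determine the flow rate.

For a circular section of diameter D = 0.688 m at depth y = 0.332 m, the central angle is θ = 2 arccos(1 − 2y/D) = 3.072 rad. Then A = (D²/8)(θ − sin θ) = 0.1776 m² and P = Dθ/2 = 1.057 m.
Hydraulic radius R = A/P = 0.1776/1.057 = 0.1681 m.
Manning's equation: Q = (1/n) A R^(2/3) S^(1/2) = (1/0.016) × 0.1776 × 0.1681^(2/3) × 0.0012^(1/2) = 0.117 m³/s.

Q = 0.117 m³/s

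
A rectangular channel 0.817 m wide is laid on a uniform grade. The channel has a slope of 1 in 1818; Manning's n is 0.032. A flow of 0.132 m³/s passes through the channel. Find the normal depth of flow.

Manning's equation rearranged: A R^(2/3) = nQ / (1·√S) = 0.032 × 0.132 / (√0.0005501) = 0.1801.
Try y = 0.411 m: A R^(2/3) = 0.1167 — low.
Try y = 0.573 m: A R^(2/3) = 0.18 — ≈ 0.1801.

y_n = 0.573 m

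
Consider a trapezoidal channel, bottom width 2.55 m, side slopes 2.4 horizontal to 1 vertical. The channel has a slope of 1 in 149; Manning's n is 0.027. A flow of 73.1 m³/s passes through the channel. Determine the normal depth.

Manning's equation rearranged: A R^(2/3) = nQ / (1·√S) = 0.027 × 73.1 / (√0.006711) = 24.09.
At y = 1.7 m: A R^(2/3) = 11.19 — short.
At y = 3.05 m: A R^(2/3) = 41.78 — over.
At y = 2.4 m: A R^(2/3) = 24.08 — matches.

y_n = 2.4 m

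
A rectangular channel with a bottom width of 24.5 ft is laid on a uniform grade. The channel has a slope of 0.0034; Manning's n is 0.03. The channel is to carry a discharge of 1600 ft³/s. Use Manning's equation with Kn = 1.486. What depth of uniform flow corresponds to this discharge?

Manning's equation rearranged: A R^(2/3) = nQ / (1.486·√S) = 0.03 × 1600 / (1.486 × √0.0034) = 554.
Try y = 6.14 ft: A R^(2/3) = 384.7 — short.
Try y = 8.97 ft: A R^(2/3) = 657.8 — over.
Try y = 7.93 ft: A R^(2/3) = 553.9 — matches.

y_n = 7.93 ft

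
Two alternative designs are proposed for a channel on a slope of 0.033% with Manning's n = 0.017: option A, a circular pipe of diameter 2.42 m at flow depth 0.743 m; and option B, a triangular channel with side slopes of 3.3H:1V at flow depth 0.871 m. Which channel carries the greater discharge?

Channel A: For a circular section of diameter D = 2.42 m at depth y = 0.743 m, the central angle is θ = 2 arccos(1 − 2y/D) = 2.349 rad. Then A = (D²/8)(θ − sin θ) = 1.198 m² and P = Dθ/2 = 2.842 m. Hydraulic radius R = A/P = 1.198/2.842 = 0.4216 m. Q_A = (1/0.017)·1.198·0.4216^(2/3)·√0.00033 = 0.72 m³/s.
Channel B: For a triangular section with side slope z = 3.3: A = zy² = 3.3×0.871² = 2.504 m²; P = 2y√(1+z²) = 2×0.871×3.448 = 6.007 m. Hydraulic radius R = A/P = 2.504/6.007 = 0.4168 m. Q_B = (1/0.017)·2.504·0.4168^(2/3)·√0.00033 = 1.493 m³/s.
Q_A = 0.72 m³/s vs Q_B = 1.493 m³/s, so channel B carries more.

channel B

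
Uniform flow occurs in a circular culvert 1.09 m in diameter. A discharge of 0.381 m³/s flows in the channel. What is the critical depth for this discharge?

At critical depth, Q² T / (g A³) = 1, i.e. A³/T = Q²/g = 0.381²/9.81 = 0.0148.
Trying y = 0.393 m: A³/T = 0.02659 — over.
Trying y = 0.288 m: A³/T = 0.007978 — short.
Trying y = 0.338 m: A³/T = 0.01485 — close enough.

y_c = 0.338 m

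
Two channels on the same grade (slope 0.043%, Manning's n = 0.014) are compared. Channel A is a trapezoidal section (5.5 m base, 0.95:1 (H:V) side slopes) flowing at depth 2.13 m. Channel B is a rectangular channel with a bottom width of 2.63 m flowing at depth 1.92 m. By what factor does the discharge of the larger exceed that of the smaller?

Channel A: With bottom width b = 5.5 m and side slope z = 0.95: A = (b + zy)y = (5.5 + 0.95×2.13)×2.13 = 16.03 m²; P = b + 2y√(1+z²) = 5.5 + 2×2.13×1.379 = 11.38 m. Hydraulic radius R = A/P = 16.03/11.38 = 1.409 m. Q_A = (1/0.014)·16.03·1.409^(2/3)·√0.00043 = 29.83 m³/s.
Channel B: Flow area A = b·y = 2.63 × 1.92 = 5.05 m². Wetted perimeter P = b + 2y = 2.63 + 2×1.92 = 6.47 m. Hydraulic radius R = A/P = 5.05/6.47 = 0.7805 m. Q_B = (1/0.014)·5.05·0.7805^(2/3)·√0.00043 = 6.34 m³/s.
The larger discharge is 29.83 m³/s and the smaller is 6.34 m³/s; the ratio is 4.7.

4.7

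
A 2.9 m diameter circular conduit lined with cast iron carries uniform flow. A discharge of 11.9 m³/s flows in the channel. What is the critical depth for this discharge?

y_c = 1.51 m

At critical depth, Q² T / (g A³) = 1, i.e. A³/T = Q²/g = 11.9²/9.81 = 14.44.
Try y = 1.76 m: A³/T = 26.05 — high.
Try y = 1.51 m: A³/T = 14.5 — matches.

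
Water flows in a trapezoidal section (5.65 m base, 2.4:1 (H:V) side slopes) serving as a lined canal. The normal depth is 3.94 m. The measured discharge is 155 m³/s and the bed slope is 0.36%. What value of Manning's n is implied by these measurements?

n = 0.0399

With bottom width b = 5.65 m and side slope z = 2.4: A = (b + zy)y = (5.65 + 2.4×3.94)×3.94 = 59.52 m²; P = b + 2y√(1+z²) = 5.65 + 2×3.94×2.6 = 26.14 m.
Hydraulic radius R = A/P = 59.52/26.14 = 2.277 m.
Rearranging Manning's equation: n = (1/Q) A R^(2/3) S^(1/2) = (1/155) × 59.52 × 2.277^(2/3) × √0.0036 = 0.0399.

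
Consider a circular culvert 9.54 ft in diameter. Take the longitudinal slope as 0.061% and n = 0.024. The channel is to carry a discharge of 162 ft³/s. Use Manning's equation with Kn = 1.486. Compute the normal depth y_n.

Manning's equation rearranged: A R^(2/3) = nQ / (1.486·√S) = 0.024 × 162 / (1.486 × √0.00061) = 105.9.
At y = 7.7 ft: A R^(2/3) = 125.8 — over.
At y = 5.18 ft: A R^(2/3) = 73.19 — short.
At y = 6.64 ft: A R^(2/3) = 106 — close enough.

y_n = 6.64 ft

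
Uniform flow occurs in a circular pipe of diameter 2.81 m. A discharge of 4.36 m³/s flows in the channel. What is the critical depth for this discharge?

y_c = 0.903 m

At critical depth, Q² T / (g A³) = 1, i.e. A³/T = Q²/g = 4.36²/9.81 = 1.938.
Trying y = 1.07 m: A³/T = 3.736 — high.
Trying y = 0.691 m: A³/T = 0.6867 — low.
Trying y = 0.903 m: A³/T = 1.941 — matches.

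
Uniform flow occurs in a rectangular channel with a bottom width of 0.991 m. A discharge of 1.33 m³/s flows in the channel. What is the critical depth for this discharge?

y_c = 0.568 m

For a rectangular channel, critical depth y_c = (q²/g)^(1/3) where q = Q/b = 1.33/0.991 = 1.342 m²/s.
So y_c = (1.342²/9.81)^(1/3) = 0.568 m.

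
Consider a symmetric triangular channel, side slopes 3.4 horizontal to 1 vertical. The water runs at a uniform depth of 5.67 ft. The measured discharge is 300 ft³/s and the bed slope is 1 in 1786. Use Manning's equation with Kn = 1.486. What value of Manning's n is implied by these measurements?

n = 0.025

For a triangular section with side slope z = 3.4: A = zy² = 3.4×5.67² = 109.3 ft²; P = 2y√(1+z²) = 2×5.67×3.544 = 40.19 ft.
Hydraulic radius R = A/P = 109.3/40.19 = 2.72 ft.
Rearranging Manning's equation: n = (1.486/Q) A R^(2/3) S^(1/2) = (1.486/300) × 109.3 × 2.72^(2/3) × √0.0005599 = 0.025.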